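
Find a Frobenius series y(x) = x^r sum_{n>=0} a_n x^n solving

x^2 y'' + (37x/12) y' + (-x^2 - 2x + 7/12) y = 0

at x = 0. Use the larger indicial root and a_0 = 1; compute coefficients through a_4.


Write in Frobenius form y'' + (p(x)/x) y' + (q(x)/x^2) y = 0:
  p(x) = 37/12,  q(x) = -x^2 - 2x + 7/12.
Indicial equation: r(r-1) + (37/12) r + (7/12) = 0 -> roots r_1 = -1/3, r_2 = -7/4.
Take r = r_1 = -1/3. Let y(x) = x^r sum_{n>=0} a_n x^n with a_0 = 1.
Substitute y = x^r sum a_n x^n and match x^{r+n}. The recurrence is
  D(n) a_n - 2 a_{n-1} - 1 a_{n-2} = 0,  where D(n) = (r+n)(r+n-1) + (37/12)(r+n) + (7/12).
  a_n = [2 a_{n-1} + 1 a_{n-2}] / D(n).
Since the indicial polynomial factors as (r - r_1)(r - r_2), D(n) = (r_1 + n - r_1)(r_1 + n - r_2) = n(n + 17/12).
Evaluating step by step (a_0 = 1):
  n = 1: D(1) = 1(1 + 17/12) = 29/12; numerator = 2(1) = 2; a_1 = (2)/(29/12) = 24/29
  n = 2: D(2) = 2(2 + 17/12) = 41/6; numerator = 2(24/29) + 1(1) = 77/29; a_2 = (77/29)/(41/6) = 462/1189
  n = 3: D(3) = 3(3 + 17/12) = 53/4; numerator = 2(462/1189) + 1(24/29) = 1908/1189; a_3 = (1908/1189)/(53/4) = 144/1189
  n = 4: D(4) = 4(4 + 17/12) = 65/3; numerator = 2(144/1189) + 1(462/1189) = 750/1189; a_4 = (750/1189)/(65/3) = 450/15457

r = -1/3; a_0 = 1; a_1 = 24/29; a_2 = 462/1189; a_3 = 144/1189; a_4 = 450/15457


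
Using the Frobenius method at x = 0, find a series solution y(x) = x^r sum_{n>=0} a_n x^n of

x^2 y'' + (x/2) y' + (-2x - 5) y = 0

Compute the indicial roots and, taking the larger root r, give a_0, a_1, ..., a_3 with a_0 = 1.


Write in Frobenius form y'' + (p(x)/x) y' + (q(x)/x^2) y = 0:
  p(x) = 1/2,  q(x) = -2x - 5.
Indicial equation: r(r-1) + (1/2) r + (-5) = 0 -> roots r_1 = 5/2, r_2 = -2.
Take r = r_1 = 5/2. Let y(x) = x^r sum_{n>=0} a_n x^n with a_0 = 1.
Substitute y = x^r sum a_n x^n and match x^{r+n}. The recurrence is
  D(n) a_n - 2 a_{n-1} = 0,  where D(n) = (r+n)(r+n-1) + (1/2)(r+n) + (-5).
  a_n = 2 / D(n) * a_{n-1}.
Since the indicial polynomial factors as (r - r_1)(r - r_2), D(n) = (r_1 + n - r_1)(r_1 + n - r_2) = n(n + 9/2).
Evaluating step by step (a_0 = 1):
  n = 1: D(1) = 1(1 + 9/2) = 11/2; numerator = 2(1) = 2; a_1 = (2)/(11/2) = 4/11
  n = 2: D(2) = 2(2 + 9/2) = 13; numerator = 2(4/11) = 8/11; a_2 = (8/11)/(13) = 8/143
  n = 3: D(3) = 3(3 + 9/2) = 45/2; numerator = 2(8/143) = 16/143; a_3 = (16/143)/(45/2) = 32/6435

r = 5/2; a_0 = 1; a_1 = 4/11; a_2 = 8/143; a_3 = 32/6435


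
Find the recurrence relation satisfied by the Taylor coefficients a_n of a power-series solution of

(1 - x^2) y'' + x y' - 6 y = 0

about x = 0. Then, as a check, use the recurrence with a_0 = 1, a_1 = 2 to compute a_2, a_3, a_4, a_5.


Substitute y = sum_n a_n x^n.
(1 - 1 x^2) y'' contributes (n+2)(n+1) a_{n+2} - n(n-1) a_n at x^n.
x y'(x) contributes n a_n at x^n.
-6 y(x) contributes -6 a_n at x^n.
Matching x^n: (n+2)(n+1) a_{n+2} + (-n(n-1) + n - 6) a_n = 0.
Thus a_{n+2} = (n(n-1) - n + 6) / ((n+1)(n+2)) * a_n.

Check with a_0 = 1, a_1 = 2 (apply the recurrence for n = 0, 1, 2, 3): a_0 = 1, a_1 = 2, a_2 = 3, a_3 = 5/3, a_4 = 3/2, a_5 = 3/4.

a_(n+2) = (n(n-1) - n + 6) / ((n+1)(n+2)) * a_n; check: a_0 = 1, a_1 = 2, a_2 = 3, a_3 = 5/3, a_4 = 3/2, a_5 = 3/4


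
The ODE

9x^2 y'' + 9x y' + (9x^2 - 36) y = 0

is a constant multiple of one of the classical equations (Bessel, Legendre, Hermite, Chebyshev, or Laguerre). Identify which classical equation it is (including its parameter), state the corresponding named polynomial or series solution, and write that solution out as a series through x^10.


All three coefficients share the factor 9; dividing through by 9 gives  x^2 y'' + x y' + (x^2 - 4) y = 0.
This matches the Bessel equation x^2 y'' + x y' + (x^2 - nu^2) y = 0 with nu^2 = 4, so nu = 2; the solution bounded at x = 0 is J_2(x).
Frobenius at x = 0: indicial roots ±nu; for r = nu the recurrence k(k + 2nu) c_k = -c_{k-2} gives the standard series J_nu(x) = sum_{k>=0} (-1)^k / (k! (k+nu)!) (x/2)^(2k+nu). Evaluate the first 5 terms:
  k = 0: (-1)^0 / (0! * 2! * 2^2) x^2 = 1/(1*2*4) x^2 = (1/8) x^2
  k = 1: (-1)^1 / (1! * 3! * 2^4) x^4 = -1/(1*6*16) x^4 = (-1/96) x^4
  k = 2: (-1)^2 / (2! * 4! * 2^6) x^6 = 1/(2*24*64) x^6 = (1/3072) x^6
  k = 3: (-1)^3 / (3! * 5! * 2^8) x^8 = -1/(6*120*256) x^8 = (-1/184320) x^8
  k = 4: (-1)^4 / (4! * 6! * 2^10) x^10 = 1/(24*720*1024) x^10 = (1/17694720) x^10
Hence J_2(x) = x^10/17694720 - x^8/184320 + x^6/3072 - x^4/96 + x^2/8 + ....

J_2(x); series = x^10/17694720 - x^8/184320 + x^6/3072 - x^4/96 + x^2/8


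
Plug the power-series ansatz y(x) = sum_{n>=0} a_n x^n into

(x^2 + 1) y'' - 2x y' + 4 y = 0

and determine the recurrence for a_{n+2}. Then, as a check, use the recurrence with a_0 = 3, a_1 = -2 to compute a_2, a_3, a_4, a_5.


Substitute y = sum_n a_n x^n.
(1 + 1 x^2) y'' contributes (n+2)(n+1) a_{n+2} + n(n-1) a_n at x^n.
-2 x y'(x) contributes -2 n a_n at x^n.
4 y(x) contributes 4 a_n at x^n.
Matching x^n: (n+2)(n+1) a_{n+2} + (n(n-1) - 2 n + 4) a_n = 0.
Thus a_{n+2} = (-n(n-1) + 2 n - 4) / ((n+1)(n+2)) * a_n.

Check with a_0 = 3, a_1 = -2 (apply the recurrence for n = 0, 1, 2, 3): a_0 = 3, a_1 = -2, a_2 = -6, a_3 = 2/3, a_4 = 1, a_5 = -2/15.

a_(n+2) = (-n(n-1) + 2 n - 4) / ((n+1)(n+2)) * a_n; check: a_0 = 3, a_1 = -2, a_2 = -6, a_3 = 2/3, a_4 = 1, a_5 = -2/15


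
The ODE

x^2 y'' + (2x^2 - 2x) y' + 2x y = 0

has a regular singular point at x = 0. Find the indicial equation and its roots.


Divide by x^2 to reach normal form y'' + P_1(x) y' + P_2(x) y = 0 with P_1(x) = 2 - 2/x and P_2(x) = 2/x.
x = 0 is a singular point because the y'-coefficient 2 - 2/x has a pole at x = 0 and the y-coefficient 2/x has a pole at x = 0.
It is a regular singular point because x P_1(x) = p(x) = 2x - 2 and x^2 P_2(x) = q(x) = 2x are polynomials, hence analytic at x = 0.
p(0) = -2,  q(0) = 0.
Indicial equation: r(r-1) + p(0) r + q(0) = 0, i.e. r^2 + (p(0) - 1) r + q(0) = 0, i.e. r^2 - 3 r = 0.
Discriminant: (-3)^2 - 4(0) = 9, so r = (3 ± 3)/2.
Solving: r_1 = 3, r_2 = 0.

indicial: r^2 - 3 r = 0; roots r_1 = 3, r_2 = 0


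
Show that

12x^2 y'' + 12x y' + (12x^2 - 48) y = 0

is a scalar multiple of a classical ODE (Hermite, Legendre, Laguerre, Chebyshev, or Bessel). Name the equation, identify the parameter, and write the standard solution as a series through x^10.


All three coefficients share the factor 12; dividing through by 12 gives  x^2 y'' + x y' + (x^2 - 4) y = 0.
This matches the Bessel equation x^2 y'' + x y' + (x^2 - nu^2) y = 0 with nu^2 = 4, so nu = 2; the solution bounded at x = 0 is J_2(x).
Frobenius at x = 0: indicial roots ±nu; for r = nu the recurrence k(k + 2nu) c_k = -c_{k-2} gives the standard series J_nu(x) = sum_{k>=0} (-1)^k / (k! (k+nu)!) (x/2)^(2k+nu). Evaluate the first 5 terms:
  k = 0: (-1)^0 / (0! * 2! * 2^2) x^2 = 1/(1*2*4) x^2 = (1/8) x^2
  k = 1: (-1)^1 / (1! * 3! * 2^4) x^4 = -1/(1*6*16) x^4 = (-1/96) x^4
  k = 2: (-1)^2 / (2! * 4! * 2^6) x^6 = 1/(2*24*64) x^6 = (1/3072) x^6
  k = 3: (-1)^3 / (3! * 5! * 2^8) x^8 = -1/(6*120*256) x^8 = (-1/184320) x^8
  k = 4: (-1)^4 / (4! * 6! * 2^10) x^10 = 1/(24*720*1024) x^10 = (1/17694720) x^10
Hence J_2(x) = x^10/17694720 - x^8/184320 + x^6/3072 - x^4/96 + x^2/8 + ....

J_2(x); series = x^10/17694720 - x^8/184320 + x^6/3072 - x^4/96 + x^2/8


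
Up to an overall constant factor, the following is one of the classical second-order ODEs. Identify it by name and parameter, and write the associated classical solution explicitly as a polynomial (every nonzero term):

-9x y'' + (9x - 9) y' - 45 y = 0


All three coefficients share the factor -9; dividing through by -9 gives  x y'' + (1 - x) y' + 5 y = 0.
This matches the Laguerre equation x y'' + (1 - x) y' + n y = 0 with n = 5; the polynomial solution is L_5(x).
With y = sum_k a_k x^k, matching x^k gives (k+1)k a_{k+1} + (k+1) a_{k+1} - k a_k + n a_k = 0, i.e. (k+1)^2 a_{k+1} = (k - n) a_k = (k - 5) a_k. The right side vanishes at k = 5, so the series terminates at degree 5.
Standard normalization L_n(0) = 1 gives a_0 = 1. Work upward with a_{k+1} = (k - 5) a_k / (k+1)^2:
  a_1 = (0 - 5)(1) / 1^2 = -5/1 = -5
  a_2 = (1 - 5)(-5) / 2^2 = 20/4 = 5
  a_3 = (2 - 5)(5) / 3^2 = -15/9 = -5/3
  a_4 = (3 - 5)(-5/3) / 4^2 = (10/3)/16 = 5/24
  a_5 = (4 - 5)(5/24) / 5^2 = (-5/24)/25 = -1/120
Hence L_5(x) = -x^5/120 + 5 x^4/24 - 5 x^3/3 + 5 x^2 - 5 x + 1.

L_5(x); series = -x^5/120 + 5 x^4/24 - 5 x^3/3 + 5 x^2 - 5 x + 1


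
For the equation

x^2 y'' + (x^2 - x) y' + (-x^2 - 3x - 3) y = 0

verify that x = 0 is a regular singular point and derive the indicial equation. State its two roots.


Divide by x^2 to reach normal form y'' + P_1(x) y' + P_2(x) y = 0 with P_1(x) = 1 - 1/x and P_2(x) = -1 - 3/x - 3/x^2.
x = 0 is a singular point because the y'-coefficient 1 - 1/x has a pole at x = 0 and the y-coefficient -1 - 3/x - 3/x^2 has a pole at x = 0.
It is a regular singular point because x P_1(x) = p(x) = x - 1 and x^2 P_2(x) = q(x) = -x^2 - 3x - 3 are polynomials, hence analytic at x = 0.
p(0) = -1,  q(0) = -3.
Indicial equation: r(r-1) + p(0) r + q(0) = 0, i.e. r^2 + (p(0) - 1) r + q(0) = 0, i.e. r^2 - 2 r - 3 = 0.
Discriminant: (-2)^2 - 4(-3) = 16, so r = (2 ± 4)/2.
Solving: r_1 = 3, r_2 = -1.

indicial: r^2 - 2 r - 3 = 0; roots r_1 = 3, r_2 = -1


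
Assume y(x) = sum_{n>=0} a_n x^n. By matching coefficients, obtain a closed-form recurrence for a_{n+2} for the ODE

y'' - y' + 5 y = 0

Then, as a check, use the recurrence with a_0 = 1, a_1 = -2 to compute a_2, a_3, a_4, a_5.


Substitute y = sum_n a_n x^n.
y''(x) has coefficient (n+2)(n+1) a_{n+2} at x^n;
-y'(x) has coefficient -(n+1) a_{n+1} at x^n;
5 y(x) has coefficient 5 a_n at x^n.
Matching x^n: (n+2)(n+1) a_{n+2} - (n+1) a_{n+1} + 5 a_n = 0.
Thus a_{n+2} = [(n+1) a_{n+1} - 5 a_n] / ((n+1)(n+2)).

Check with a_0 = 1, a_1 = -2 (apply the recurrence for n = 0, 1, 2, 3): a_0 = 1, a_1 = -2, a_2 = -7/2, a_3 = 1/2, a_4 = 19/12, a_5 = 23/120.

a_(n+2) = [(n+1) a_(n+1) - 5 a_n] / ((n+1)(n+2)); check: a_0 = 1, a_1 = -2, a_2 = -7/2, a_3 = 1/2, a_4 = 19/12, a_5 = 23/120


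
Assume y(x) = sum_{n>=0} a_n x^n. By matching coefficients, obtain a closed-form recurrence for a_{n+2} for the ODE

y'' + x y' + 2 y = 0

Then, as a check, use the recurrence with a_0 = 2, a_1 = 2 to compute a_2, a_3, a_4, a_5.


Substitute y = sum_n a_n x^n.
y''(x) has coefficient (n+2)(n+1) a_{n+2} at x^n;
x y'(x) has coefficient n a_n at x^n (shift);
2 y(x) has coefficient 2 a_n at x^n.
Matching x^n: (n+2)(n+1) a_{n+2} + (n + 2) a_n = 0.
Thus a_{n+2} = (-n - 2) / ((n+1)(n+2)) * a_n.

Check with a_0 = 2, a_1 = 2 (apply the recurrence for n = 0, 1, 2, 3): a_0 = 2, a_1 = 2, a_2 = -2, a_3 = -1, a_4 = 2/3, a_5 = 1/4.

a_(n+2) = (-n - 2) / ((n+1)(n+2)) * a_n; check: a_0 = 2, a_1 = 2, a_2 = -2, a_3 = -1, a_4 = 2/3, a_5 = 1/4


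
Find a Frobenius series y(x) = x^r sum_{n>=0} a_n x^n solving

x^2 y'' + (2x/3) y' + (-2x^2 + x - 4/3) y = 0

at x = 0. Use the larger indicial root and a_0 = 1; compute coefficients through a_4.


Write in Frobenius form y'' + (p(x)/x) y' + (q(x)/x^2) y = 0:
  p(x) = 2/3,  q(x) = -2x^2 + x - 4/3.
Indicial equation: r(r-1) + (2/3) r + (-4/3) = 0 -> roots r_1 = 4/3, r_2 = -1.
Take r = r_1 = 4/3. Let y(x) = x^r sum_{n>=0} a_n x^n with a_0 = 1.
Substitute y = x^r sum a_n x^n and match x^{r+n}. The recurrence is
  D(n) a_n + 1 a_{n-1} - 2 a_{n-2} = 0,  where D(n) = (r+n)(r+n-1) + (2/3)(r+n) + (-4/3).
  a_n = [-1 a_{n-1} + 2 a_{n-2}] / D(n).
Since the indicial polynomial factors as (r - r_1)(r - r_2), D(n) = (r_1 + n - r_1)(r_1 + n - r_2) = n(n + 7/3).
Evaluating step by step (a_0 = 1):
  n = 1: D(1) = 1(1 + 7/3) = 10/3; numerator = -1(1) = -1; a_1 = (-1)/(10/3) = -3/10
  n = 2: D(2) = 2(2 + 7/3) = 26/3; numerator = -1(-3/10) + 2(1) = 23/10; a_2 = (23/10)/(26/3) = 69/260
  n = 3: D(3) = 3(3 + 7/3) = 16; numerator = -1(69/260) + 2(-3/10) = -45/52; a_3 = (-45/52)/(16) = -45/832
  n = 4: D(4) = 4(4 + 7/3) = 76/3; numerator = -1(-45/832) + 2(69/260) = 2433/4160; a_4 = (2433/4160)/(76/3) = 7299/316160

r = 4/3; a_0 = 1; a_1 = -3/10; a_2 = 69/260; a_3 = -45/832; a_4 = 7299/316160


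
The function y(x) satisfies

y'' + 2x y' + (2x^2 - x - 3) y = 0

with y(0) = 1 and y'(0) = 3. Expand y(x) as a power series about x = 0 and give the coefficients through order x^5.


Ansatz: y(x) = sum_{n>=0} a_n x^n, so y'(x) = sum_{n>=1} n a_n x^(n-1) and y''(x) = sum_{n>=2} n(n-1) a_n x^(n-2).
Substitute into P(x) y'' + Q(x) y' + R(x) y = 0 with P(x) = 1, Q(x) = 2x, R(x) = 2x^2 - x - 3, and match powers of x.
Initial conditions: a_0 = 1, a_1 = 3.
Setting the coefficient of each power of x to zero and solving order by order (substituting the coefficients already found):
  x^0: 2 a_2 - 3 a_0 = 0  ->  2 a_2 = 3 a_0 = 3  ->  a_2 = 3/2
  x^1: 6 a_3 - a_1 - a_0 = 0  ->  6 a_3 = a_1 + a_0 = 4  ->  a_3 = 2/3
  x^2: 12 a_4 + a_2 - a_1 + 2 a_0 = 0  ->  12 a_4 = -a_2 + a_1 - 2 a_0 = -1/2  ->  a_4 = -1/24
  x^3: 20 a_5 + 3 a_3 - a_2 + 2 a_1 = 0  ->  20 a_5 = -3 a_3 + a_2 - 2 a_1 = -13/2  ->  a_5 = -13/40
Truncated series: y(x) = 1 + 3 x + (3/2) x^2 + (2/3) x^3 - (1/24) x^4 - (13/40) x^5 + O(x^6).

a_0 = 1; a_1 = 3; a_2 = 3/2; a_3 = 2/3; a_4 = -1/24; a_5 = -13/40


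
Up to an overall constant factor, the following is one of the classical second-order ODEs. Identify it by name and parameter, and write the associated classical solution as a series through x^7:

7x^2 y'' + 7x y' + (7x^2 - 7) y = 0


All three coefficients share the factor 7; dividing through by 7 gives  x^2 y'' + x y' + (x^2 - 1) y = 0.
This matches the Bessel equation x^2 y'' + x y' + (x^2 - nu^2) y = 0 with nu^2 = 1, so nu = 1; the solution bounded at x = 0 is J_1(x).
Frobenius at x = 0: indicial roots ±nu; for r = nu the recurrence k(k + 2nu) c_k = -c_{k-2} gives the standard series J_nu(x) = sum_{k>=0} (-1)^k / (k! (k+nu)!) (x/2)^(2k+nu). Evaluate the first 4 terms:
  k = 0: (-1)^0 / (0! * 1! * 2^1) x^1 = 1/(1*1*2) x^1 = (1/2) x^1
  k = 1: (-1)^1 / (1! * 2! * 2^3) x^3 = -1/(1*2*8) x^3 = (-1/16) x^3
  k = 2: (-1)^2 / (2! * 3! * 2^5) x^5 = 1/(2*6*32) x^5 = (1/384) x^5
  k = 3: (-1)^3 / (3! * 4! * 2^7) x^7 = -1/(6*24*128) x^7 = (-1/18432) x^7
Hence J_1(x) = -x^7/18432 + x^5/384 - x^3/16 + x/2 + ....

J_1(x); series = -x^7/18432 + x^5/384 - x^3/16 + x/2


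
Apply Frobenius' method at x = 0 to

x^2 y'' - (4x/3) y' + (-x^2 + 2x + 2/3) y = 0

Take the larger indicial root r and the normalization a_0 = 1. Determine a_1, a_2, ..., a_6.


Write in Frobenius form y'' + (p(x)/x) y' + (q(x)/x^2) y = 0:
  p(x) = -4/3,  q(x) = -x^2 + 2x + 2/3.
Indicial equation: r(r-1) + (-4/3) r + (2/3) = 0 -> roots r_1 = 2, r_2 = 1/3.
Take r = r_1 = 2. Let y(x) = x^r sum_{n>=0} a_n x^n with a_0 = 1.
Substitute y = x^r sum a_n x^n and match x^{r+n}. The recurrence is
  D(n) a_n + 2 a_{n-1} - 1 a_{n-2} = 0,  where D(n) = (r+n)(r+n-1) + (-4/3)(r+n) + (2/3).
  a_n = [-2 a_{n-1} + 1 a_{n-2}] / D(n).
Since the indicial polynomial factors as (r - r_1)(r - r_2), D(n) = (r_1 + n - r_1)(r_1 + n - r_2) = n(n + 5/3).
Evaluating step by step (a_0 = 1):
  n = 1: D(1) = 1(1 + 5/3) = 8/3; numerator = -2(1) = -2; a_1 = (-2)/(8/3) = -3/4
  n = 2: D(2) = 2(2 + 5/3) = 22/3; numerator = -2(-3/4) + 1(1) = 5/2; a_2 = (5/2)/(22/3) = 15/44
  n = 3: D(3) = 3(3 + 5/3) = 14; numerator = -2(15/44) + 1(-3/4) = -63/44; a_3 = (-63/44)/(14) = -9/88
  n = 4: D(4) = 4(4 + 5/3) = 68/3; numerator = -2(-9/88) + 1(15/44) = 6/11; a_4 = (6/11)/(68/3) = 9/374
  n = 5: D(5) = 5(5 + 5/3) = 100/3; numerator = -2(9/374) + 1(-9/88) = -225/1496; a_5 = (-225/1496)/(100/3) = -27/5984
  n = 6: D(6) = 6(6 + 5/3) = 46; numerator = -2(-27/5984) + 1(9/374) = 9/272; a_6 = (9/272)/(46) = 9/12512

r = 2; a_0 = 1; a_1 = -3/4; a_2 = 15/44; a_3 = -9/88; a_4 = 9/374; a_5 = -27/5984; a_6 = 9/12512


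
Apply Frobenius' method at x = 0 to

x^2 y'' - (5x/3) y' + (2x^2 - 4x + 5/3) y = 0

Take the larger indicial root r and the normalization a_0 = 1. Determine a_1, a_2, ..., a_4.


Write in Frobenius form y'' + (p(x)/x) y' + (q(x)/x^2) y = 0:
  p(x) = -5/3,  q(x) = 2x^2 - 4x + 5/3.
Indicial equation: r(r-1) + (-5/3) r + (5/3) = 0 -> roots r_1 = 5/3, r_2 = 1.
Take r = r_1 = 5/3. Let y(x) = x^r sum_{n>=0} a_n x^n with a_0 = 1.
Substitute y = x^r sum a_n x^n and match x^{r+n}. The recurrence is
  D(n) a_n - 4 a_{n-1} + 2 a_{n-2} = 0,  where D(n) = (r+n)(r+n-1) + (-5/3)(r+n) + (5/3).
  a_n = [4 a_{n-1} - 2 a_{n-2}] / D(n).
Since the indicial polynomial factors as (r - r_1)(r - r_2), D(n) = (r_1 + n - r_1)(r_1 + n - r_2) = n(n + 2/3).
Evaluating step by step (a_0 = 1):
  n = 1: D(1) = 1(1 + 2/3) = 5/3; numerator = 4(1) = 4; a_1 = (4)/(5/3) = 12/5
  n = 2: D(2) = 2(2 + 2/3) = 16/3; numerator = 4(12/5) - 2(1) = 38/5; a_2 = (38/5)/(16/3) = 57/40
  n = 3: D(3) = 3(3 + 2/3) = 11; numerator = 4(57/40) - 2(12/5) = 9/10; a_3 = (9/10)/(11) = 9/110
  n = 4: D(4) = 4(4 + 2/3) = 56/3; numerator = 4(9/110) - 2(57/40) = -111/44; a_4 = (-111/44)/(56/3) = -333/2464

r = 5/3; a_0 = 1; a_1 = 12/5; a_2 = 57/40; a_3 = 9/110; a_4 = -333/2464


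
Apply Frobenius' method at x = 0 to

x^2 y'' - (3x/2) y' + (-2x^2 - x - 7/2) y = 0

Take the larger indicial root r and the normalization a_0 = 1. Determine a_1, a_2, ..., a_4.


Write in Frobenius form y'' + (p(x)/x) y' + (q(x)/x^2) y = 0:
  p(x) = -3/2,  q(x) = -2x^2 - x - 7/2.
Indicial equation: r(r-1) + (-3/2) r + (-7/2) = 0 -> roots r_1 = 7/2, r_2 = -1.
Take r = r_1 = 7/2. Let y(x) = x^r sum_{n>=0} a_n x^n with a_0 = 1.
Substitute y = x^r sum a_n x^n and match x^{r+n}. The recurrence is
  D(n) a_n - 1 a_{n-1} - 2 a_{n-2} = 0,  where D(n) = (r+n)(r+n-1) + (-3/2)(r+n) + (-7/2).
  a_n = [1 a_{n-1} + 2 a_{n-2}] / D(n).
Since the indicial polynomial factors as (r - r_1)(r - r_2), D(n) = (r_1 + n - r_1)(r_1 + n - r_2) = n(n + 9/2).
Evaluating step by step (a_0 = 1):
  n = 1: D(1) = 1(1 + 9/2) = 11/2; numerator = 1(1) = 1; a_1 = (1)/(11/2) = 2/11
  n = 2: D(2) = 2(2 + 9/2) = 13; numerator = 1(2/11) + 2(1) = 24/11; a_2 = (24/11)/(13) = 24/143
  n = 3: D(3) = 3(3 + 9/2) = 45/2; numerator = 1(24/143) + 2(2/11) = 76/143; a_3 = (76/143)/(45/2) = 152/6435
  n = 4: D(4) = 4(4 + 9/2) = 34; numerator = 1(152/6435) + 2(24/143) = 2312/6435; a_4 = (2312/6435)/(34) = 68/6435

r = 7/2; a_0 = 1; a_1 = 2/11; a_2 = 24/143; a_3 = 152/6435; a_4 = 68/6435


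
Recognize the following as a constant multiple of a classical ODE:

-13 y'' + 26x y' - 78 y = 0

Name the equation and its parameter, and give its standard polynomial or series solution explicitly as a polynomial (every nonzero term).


All three coefficients share the factor -13; dividing through by -13 gives  y'' - 2x y' + 6 y = 0.
This matches the Hermite equation y'' - 2x y' + 2n y = 0 with 2n = 6, so n = 3; the polynomial solution is H_3(x).
With y = sum_k a_k x^k, matching x^k gives (k+2)(k+1) a_{k+2} = 2(k - n) a_k = 2(k - 3) a_k. The right side vanishes at k = 3, so the series with the parity of 3 terminates at degree 3.
Standard normalization: leading coefficient of H_n is 2^n, so a_3 = 2^3 = 8. Work downward with a_k = (k+1)(k+2) a_{k+2} / (2(k - n)):
  a_1 = (2)(3)(8) / (2(1 - 3)) = 48/(-4) = -12
Hence H_3(x) = 8 x^3 - 12 x.

H_3(x); series = 8 x^3 - 12 x


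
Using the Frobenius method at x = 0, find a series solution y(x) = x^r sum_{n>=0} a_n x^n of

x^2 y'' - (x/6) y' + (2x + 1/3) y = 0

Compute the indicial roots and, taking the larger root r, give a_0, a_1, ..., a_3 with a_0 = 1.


Write in Frobenius form y'' + (p(x)/x) y' + (q(x)/x^2) y = 0:
  p(x) = -1/6,  q(x) = 2x + 1/3.
Indicial equation: r(r-1) + (-1/6) r + (1/3) = 0 -> roots r_1 = 2/3, r_2 = 1/2.
Take r = r_1 = 2/3. Let y(x) = x^r sum_{n>=0} a_n x^n with a_0 = 1.
Substitute y = x^r sum a_n x^n and match x^{r+n}. The recurrence is
  D(n) a_n + 2 a_{n-1} = 0,  where D(n) = (r+n)(r+n-1) + (-1/6)(r+n) + (1/3).
  a_n = -2 / D(n) * a_{n-1}.
Since the indicial polynomial factors as (r - r_1)(r - r_2), D(n) = (r_1 + n - r_1)(r_1 + n - r_2) = n(n + 1/6).
Evaluating step by step (a_0 = 1):
  n = 1: D(1) = 1(1 + 1/6) = 7/6; numerator = -2(1) = -2; a_1 = (-2)/(7/6) = -12/7
  n = 2: D(2) = 2(2 + 1/6) = 13/3; numerator = -2(-12/7) = 24/7; a_2 = (24/7)/(13/3) = 72/91
  n = 3: D(3) = 3(3 + 1/6) = 19/2; numerator = -2(72/91) = -144/91; a_3 = (-144/91)/(19/2) = -288/1729

r = 2/3; a_0 = 1; a_1 = -12/7; a_2 = 72/91; a_3 = -288/1729


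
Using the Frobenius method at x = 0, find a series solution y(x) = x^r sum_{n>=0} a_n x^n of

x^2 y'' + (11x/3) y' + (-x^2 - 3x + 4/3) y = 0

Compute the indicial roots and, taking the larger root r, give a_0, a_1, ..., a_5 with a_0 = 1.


Write in Frobenius form y'' + (p(x)/x) y' + (q(x)/x^2) y = 0:
  p(x) = 11/3,  q(x) = -x^2 - 3x + 4/3.
Indicial equation: r(r-1) + (11/3) r + (4/3) = 0 -> roots r_1 = -2/3, r_2 = -2.
Take r = r_1 = -2/3. Let y(x) = x^r sum_{n>=0} a_n x^n with a_0 = 1.
Substitute y = x^r sum a_n x^n and match x^{r+n}. The recurrence is
  D(n) a_n - 3 a_{n-1} - 1 a_{n-2} = 0,  where D(n) = (r+n)(r+n-1) + (11/3)(r+n) + (4/3).
  a_n = [3 a_{n-1} + 1 a_{n-2}] / D(n).
Since the indicial polynomial factors as (r - r_1)(r - r_2), D(n) = (r_1 + n - r_1)(r_1 + n - r_2) = n(n + 4/3).
Evaluating step by step (a_0 = 1):
  n = 1: D(1) = 1(1 + 4/3) = 7/3; numerator = 3(1) = 3; a_1 = (3)/(7/3) = 9/7
  n = 2: D(2) = 2(2 + 4/3) = 20/3; numerator = 3(9/7) + 1(1) = 34/7; a_2 = (34/7)/(20/3) = 51/70
  n = 3: D(3) = 3(3 + 4/3) = 13; numerator = 3(51/70) + 1(9/7) = 243/70; a_3 = (243/70)/(13) = 243/910
  n = 4: D(4) = 4(4 + 4/3) = 64/3; numerator = 3(243/910) + 1(51/70) = 696/455; a_4 = (696/455)/(64/3) = 261/3640
  n = 5: D(5) = 5(5 + 4/3) = 95/3; numerator = 3(261/3640) + 1(243/910) = 27/56; a_5 = (27/56)/(95/3) = 81/5320

r = -2/3; a_0 = 1; a_1 = 9/7; a_2 = 51/70; a_3 = 243/910; a_4 = 261/3640; a_5 = 81/5320


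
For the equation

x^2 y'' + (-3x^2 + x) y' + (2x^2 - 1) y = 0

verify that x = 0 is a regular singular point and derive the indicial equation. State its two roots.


Divide by x^2 to reach normal form y'' + P_1(x) y' + P_2(x) y = 0 with P_1(x) = -3 + 1/x and P_2(x) = 2 - 1/x^2.
x = 0 is a singular point because the y'-coefficient -3 + 1/x has a pole at x = 0 and the y-coefficient 2 - 1/x^2 has a pole at x = 0.
It is a regular singular point because x P_1(x) = p(x) = 1 - 3x and x^2 P_2(x) = q(x) = 2x^2 - 1 are polynomials, hence analytic at x = 0.
p(0) = 1,  q(0) = -1.
Indicial equation: r(r-1) + p(0) r + q(0) = 0, i.e. r^2 + (p(0) - 1) r + q(0) = 0, i.e. r^2 - 1 = 0.
Discriminant: (0)^2 - 4(-1) = 4, so r = (0 ± 2)/2.
Solving: r_1 = 1, r_2 = -1.

indicial: r^2 - 1 = 0; roots r_1 = 1, r_2 = -1


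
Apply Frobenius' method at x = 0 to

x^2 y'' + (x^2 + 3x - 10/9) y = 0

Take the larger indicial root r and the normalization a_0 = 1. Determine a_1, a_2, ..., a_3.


Write in Frobenius form y'' + (p(x)/x) y' + (q(x)/x^2) y = 0:
  p(x) = 0,  q(x) = x^2 + 3x - 10/9.
Indicial equation: r(r-1) + (0) r + (-10/9) = 0 -> roots r_1 = 5/3, r_2 = -2/3.
Take r = r_1 = 5/3. Let y(x) = x^r sum_{n>=0} a_n x^n with a_0 = 1.
Substitute y = x^r sum a_n x^n and match x^{r+n}. The recurrence is
  D(n) a_n + 3 a_{n-1} + 1 a_{n-2} = 0,  where D(n) = (r+n)(r+n-1) + (0)(r+n) + (-10/9).
  a_n = [-3 a_{n-1} - 1 a_{n-2}] / D(n).
Since the indicial polynomial factors as (r - r_1)(r - r_2), D(n) = (r_1 + n - r_1)(r_1 + n - r_2) = n(n + 7/3).
Evaluating step by step (a_0 = 1):
  n = 1: D(1) = 1(1 + 7/3) = 10/3; numerator = -3(1) = -3; a_1 = (-3)/(10/3) = -9/10
  n = 2: D(2) = 2(2 + 7/3) = 26/3; numerator = -3(-9/10) - 1(1) = 17/10; a_2 = (17/10)/(26/3) = 51/260
  n = 3: D(3) = 3(3 + 7/3) = 16; numerator = -3(51/260) - 1(-9/10) = 81/260; a_3 = (81/260)/(16) = 81/4160

r = 5/3; a_0 = 1; a_1 = -9/10; a_2 = 51/260; a_3 = 81/4160


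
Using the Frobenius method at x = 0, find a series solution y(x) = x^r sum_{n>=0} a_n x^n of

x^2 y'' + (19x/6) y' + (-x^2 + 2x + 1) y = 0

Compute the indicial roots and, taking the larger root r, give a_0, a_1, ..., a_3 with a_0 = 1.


Write in Frobenius form y'' + (p(x)/x) y' + (q(x)/x^2) y = 0:
  p(x) = 19/6,  q(x) = -x^2 + 2x + 1.
Indicial equation: r(r-1) + (19/6) r + (1) = 0 -> roots r_1 = -2/3, r_2 = -3/2.
Take r = r_1 = -2/3. Let y(x) = x^r sum_{n>=0} a_n x^n with a_0 = 1.
Substitute y = x^r sum a_n x^n and match x^{r+n}. The recurrence is
  D(n) a_n + 2 a_{n-1} - 1 a_{n-2} = 0,  where D(n) = (r+n)(r+n-1) + (19/6)(r+n) + (1).
  a_n = [-2 a_{n-1} + 1 a_{n-2}] / D(n).
Since the indicial polynomial factors as (r - r_1)(r - r_2), D(n) = (r_1 + n - r_1)(r_1 + n - r_2) = n(n + 5/6).
Evaluating step by step (a_0 = 1):
  n = 1: D(1) = 1(1 + 5/6) = 11/6; numerator = -2(1) = -2; a_1 = (-2)/(11/6) = -12/11
  n = 2: D(2) = 2(2 + 5/6) = 17/3; numerator = -2(-12/11) + 1(1) = 35/11; a_2 = (35/11)/(17/3) = 105/187
  n = 3: D(3) = 3(3 + 5/6) = 23/2; numerator = -2(105/187) + 1(-12/11) = -414/187; a_3 = (-414/187)/(23/2) = -36/187

r = -2/3; a_0 = 1; a_1 = -12/11; a_2 = 105/187; a_3 = -36/187


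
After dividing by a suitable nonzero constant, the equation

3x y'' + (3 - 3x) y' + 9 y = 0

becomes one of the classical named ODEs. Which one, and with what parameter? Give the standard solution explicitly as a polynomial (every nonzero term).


All three coefficients share the factor 3; dividing through by 3 gives  x y'' + (1 - x) y' + 3 y = 0.
This matches the Laguerre equation x y'' + (1 - x) y' + n y = 0 with n = 3; the polynomial solution is L_3(x).
With y = sum_k a_k x^k, matching x^k gives (k+1)k a_{k+1} + (k+1) a_{k+1} - k a_k + n a_k = 0, i.e. (k+1)^2 a_{k+1} = (k - n) a_k = (k - 3) a_k. The right side vanishes at k = 3, so the series terminates at degree 3.
Standard normalization L_n(0) = 1 gives a_0 = 1. Work upward with a_{k+1} = (k - 3) a_k / (k+1)^2:
  a_1 = (0 - 3)(1) / 1^2 = -3/1 = -3
  a_2 = (1 - 3)(-3) / 2^2 = 6/4 = 3/2
  a_3 = (2 - 3)(3/2) / 3^2 = (-3/2)/9 = -1/6
Hence L_3(x) = -x^3/6 + 3 x^2/2 - 3 x + 1.

L_3(x); series = -x^3/6 + 3 x^2/2 - 3 x + 1


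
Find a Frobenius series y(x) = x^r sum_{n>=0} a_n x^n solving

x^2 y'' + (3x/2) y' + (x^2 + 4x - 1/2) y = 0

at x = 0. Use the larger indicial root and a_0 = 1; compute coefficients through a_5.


Write in Frobenius form y'' + (p(x)/x) y' + (q(x)/x^2) y = 0:
  p(x) = 3/2,  q(x) = x^2 + 4x - 1/2.
Indicial equation: r(r-1) + (3/2) r + (-1/2) = 0 -> roots r_1 = 1/2, r_2 = -1.
Take r = r_1 = 1/2. Let y(x) = x^r sum_{n>=0} a_n x^n with a_0 = 1.
Substitute y = x^r sum a_n x^n and match x^{r+n}. The recurrence is
  D(n) a_n + 4 a_{n-1} + 1 a_{n-2} = 0,  where D(n) = (r+n)(r+n-1) + (3/2)(r+n) + (-1/2).
  a_n = [-4 a_{n-1} - 1 a_{n-2}] / D(n).
Since the indicial polynomial factors as (r - r_1)(r - r_2), D(n) = (r_1 + n - r_1)(r_1 + n - r_2) = n(n + 3/2).
Evaluating step by step (a_0 = 1):
  n = 1: D(1) = 1(1 + 3/2) = 5/2; numerator = -4(1) = -4; a_1 = (-4)/(5/2) = -8/5
  n = 2: D(2) = 2(2 + 3/2) = 7; numerator = -4(-8/5) - 1(1) = 27/5; a_2 = (27/5)/(7) = 27/35
  n = 3: D(3) = 3(3 + 3/2) = 27/2; numerator = -4(27/35) - 1(-8/5) = -52/35; a_3 = (-52/35)/(27/2) = -104/945
  n = 4: D(4) = 4(4 + 3/2) = 22; numerator = -4(-104/945) - 1(27/35) = -313/945; a_4 = (-313/945)/(22) = -313/20790
  n = 5: D(5) = 5(5 + 3/2) = 65/2; numerator = -4(-313/20790) - 1(-104/945) = 118/693; a_5 = (118/693)/(65/2) = 236/45045

r = 1/2; a_0 = 1; a_1 = -8/5; a_2 = 27/35; a_3 = -104/945; a_4 = -313/20790; a_5 = 236/45045


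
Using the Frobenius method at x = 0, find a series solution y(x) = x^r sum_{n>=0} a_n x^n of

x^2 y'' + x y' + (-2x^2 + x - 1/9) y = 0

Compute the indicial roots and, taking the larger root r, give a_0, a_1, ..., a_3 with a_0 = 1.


Write in Frobenius form y'' + (p(x)/x) y' + (q(x)/x^2) y = 0:
  p(x) = 1,  q(x) = -2x^2 + x - 1/9.
Indicial equation: r(r-1) + (1) r + (-1/9) = 0 -> roots r_1 = 1/3, r_2 = -1/3.
Take r = r_1 = 1/3. Let y(x) = x^r sum_{n>=0} a_n x^n with a_0 = 1.
Substitute y = x^r sum a_n x^n and match x^{r+n}. The recurrence is
  D(n) a_n + 1 a_{n-1} - 2 a_{n-2} = 0,  where D(n) = (r+n)(r+n-1) + (1)(r+n) + (-1/9).
  a_n = [-1 a_{n-1} + 2 a_{n-2}] / D(n).
Since the indicial polynomial factors as (r - r_1)(r - r_2), D(n) = (r_1 + n - r_1)(r_1 + n - r_2) = n(n + 2/3).
Evaluating step by step (a_0 = 1):
  n = 1: D(1) = 1(1 + 2/3) = 5/3; numerator = -1(1) = -1; a_1 = (-1)/(5/3) = -3/5
  n = 2: D(2) = 2(2 + 2/3) = 16/3; numerator = -1(-3/5) + 2(1) = 13/5; a_2 = (13/5)/(16/3) = 39/80
  n = 3: D(3) = 3(3 + 2/3) = 11; numerator = -1(39/80) + 2(-3/5) = -27/16; a_3 = (-27/16)/(11) = -27/176

r = 1/3; a_0 = 1; a_1 = -3/5; a_2 = 39/80; a_3 = -27/176


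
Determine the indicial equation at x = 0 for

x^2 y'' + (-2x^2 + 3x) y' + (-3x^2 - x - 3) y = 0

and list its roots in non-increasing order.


Divide by x^2 to reach normal form y'' + P_1(x) y' + P_2(x) y = 0 with P_1(x) = -2 + 3/x and P_2(x) = -3 - 1/x - 3/x^2.
x = 0 is a singular point because the y'-coefficient -2 + 3/x has a pole at x = 0 and the y-coefficient -3 - 1/x - 3/x^2 has a pole at x = 0.
It is a regular singular point because x P_1(x) = p(x) = 3 - 2x and x^2 P_2(x) = q(x) = -3x^2 - x - 3 are polynomials, hence analytic at x = 0.
p(0) = 3,  q(0) = -3.
Indicial equation: r(r-1) + p(0) r + q(0) = 0, i.e. r^2 + (p(0) - 1) r + q(0) = 0, i.e. r^2 + 2 r - 3 = 0.
Discriminant: (2)^2 - 4(-3) = 16, so r = (-2 ± 4)/2.
Solving: r_1 = 1, r_2 = -3.

indicial: r^2 + 2 r - 3 = 0; roots r_1 = 1, r_2 = -3


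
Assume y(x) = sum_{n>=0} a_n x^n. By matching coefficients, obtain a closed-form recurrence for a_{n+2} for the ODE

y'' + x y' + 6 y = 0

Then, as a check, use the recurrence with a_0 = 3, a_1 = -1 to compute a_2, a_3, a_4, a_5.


Substitute y = sum_n a_n x^n.
y''(x) has coefficient (n+2)(n+1) a_{n+2} at x^n;
x y'(x) has coefficient n a_n at x^n (shift);
6 y(x) has coefficient 6 a_n at x^n.
Matching x^n: (n+2)(n+1) a_{n+2} + (n + 6) a_n = 0.
Thus a_{n+2} = (-n - 6) / ((n+1)(n+2)) * a_n.

Check with a_0 = 3, a_1 = -1 (apply the recurrence for n = 0, 1, 2, 3): a_0 = 3, a_1 = -1, a_2 = -9, a_3 = 7/6, a_4 = 6, a_5 = -21/40.

a_(n+2) = (-n - 6) / ((n+1)(n+2)) * a_n; check: a_0 = 3, a_1 = -1, a_2 = -9, a_3 = 7/6, a_4 = 6, a_5 = -21/40


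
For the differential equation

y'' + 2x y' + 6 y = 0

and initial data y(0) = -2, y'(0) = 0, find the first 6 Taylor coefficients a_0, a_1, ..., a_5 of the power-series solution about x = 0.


Ansatz: y(x) = sum_{n>=0} a_n x^n, so y'(x) = sum_{n>=1} n a_n x^(n-1) and y''(x) = sum_{n>=2} n(n-1) a_n x^(n-2).
Substitute into P(x) y'' + Q(x) y' + R(x) y = 0 with P(x) = 1, Q(x) = 2x, R(x) = 6, and match powers of x.
Initial conditions: a_0 = -2, a_1 = 0.
Setting the coefficient of each power of x to zero and solving order by order (substituting the coefficients already found):
  x^0: 2 a_2 + 6 a_0 = 0  ->  2 a_2 = -6 a_0 = 12  ->  a_2 = 6
  x^1: 6 a_3 + 8 a_1 = 0  ->  6 a_3 = -8 a_1 = 0  ->  a_3 = 0
  x^2: 12 a_4 + 10 a_2 = 0  ->  12 a_4 = -10 a_2 = -60  ->  a_4 = -5
  x^3: 20 a_5 + 12 a_3 = 0  ->  20 a_5 = -12 a_3 = 0  ->  a_5 = 0
Truncated series: y(x) = -2 + 6 x^2 - 5 x^4 + O(x^6).

a_0 = -2; a_1 = 0; a_2 = 6; a_3 = 0; a_4 = -5; a_5 = 0


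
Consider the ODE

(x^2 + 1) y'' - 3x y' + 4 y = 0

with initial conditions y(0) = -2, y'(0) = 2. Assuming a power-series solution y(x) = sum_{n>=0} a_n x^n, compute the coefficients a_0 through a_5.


Ansatz: y(x) = sum_{n>=0} a_n x^n, so y'(x) = sum_{n>=1} n a_n x^(n-1) and y''(x) = sum_{n>=2} n(n-1) a_n x^(n-2).
Substitute into P(x) y'' + Q(x) y' + R(x) y = 0 with P(x) = x^2 + 1, Q(x) = -3x, R(x) = 4, and match powers of x.
Initial conditions: a_0 = -2, a_1 = 2.
Setting the coefficient of each power of x to zero and solving order by order (substituting the coefficients already found):
  x^0: 2 a_2 + 4 a_0 = 0  ->  2 a_2 = -4 a_0 = 8  ->  a_2 = 4
  x^1: 6 a_3 + a_1 = 0  ->  6 a_3 = -a_1 = -2  ->  a_3 = -1/3
  x^2: 12 a_4 = 0  ->  a_4 = 0
  x^3: 20 a_5 + a_3 = 0  ->  20 a_5 = -a_3 = 1/3  ->  a_5 = 1/60
Truncated series: y(x) = -2 + 2 x + 4 x^2 - (1/3) x^3 + (1/60) x^5 + O(x^6).

a_0 = -2; a_1 = 2; a_2 = 4; a_3 = -1/3; a_4 = 0; a_5 = 1/60


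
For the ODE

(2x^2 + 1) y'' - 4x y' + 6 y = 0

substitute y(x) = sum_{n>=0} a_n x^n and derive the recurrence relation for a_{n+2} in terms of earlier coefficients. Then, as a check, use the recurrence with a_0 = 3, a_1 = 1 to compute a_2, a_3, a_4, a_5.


Substitute y = sum_n a_n x^n.
(1 + 2 x^2) y'' contributes (n+2)(n+1) a_{n+2} + 2 n(n-1) a_n at x^n.
-4 x y'(x) contributes -4 n a_n at x^n.
6 y(x) contributes 6 a_n at x^n.
Matching x^n: (n+2)(n+1) a_{n+2} + (2 n(n-1) - 4 n + 6) a_n = 0.
Thus a_{n+2} = (-2 n(n-1) + 4 n - 6) / ((n+1)(n+2)) * a_n.

Check with a_0 = 3, a_1 = 1 (apply the recurrence for n = 0, 1, 2, 3): a_0 = 3, a_1 = 1, a_2 = -9, a_3 = -1/3, a_4 = 3/2, a_5 = 1/10.

a_(n+2) = (-2 n(n-1) + 4 n - 6) / ((n+1)(n+2)) * a_n; check: a_0 = 3, a_1 = 1, a_2 = -9, a_3 = -1/3, a_4 = 3/2, a_5 = 1/10


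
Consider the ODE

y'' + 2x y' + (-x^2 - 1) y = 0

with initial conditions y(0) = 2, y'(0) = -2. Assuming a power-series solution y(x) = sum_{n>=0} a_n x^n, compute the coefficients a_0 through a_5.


Ansatz: y(x) = sum_{n>=0} a_n x^n, so y'(x) = sum_{n>=1} n a_n x^(n-1) and y''(x) = sum_{n>=2} n(n-1) a_n x^(n-2).
Substitute into P(x) y'' + Q(x) y' + R(x) y = 0 with P(x) = 1, Q(x) = 2x, R(x) = -x^2 - 1, and match powers of x.
Initial conditions: a_0 = 2, a_1 = -2.
Setting the coefficient of each power of x to zero and solving order by order (substituting the coefficients already found):
  x^0: 2 a_2 - a_0 = 0  ->  2 a_2 = a_0 = 2  ->  a_2 = 1
  x^1: 6 a_3 + a_1 = 0  ->  6 a_3 = -a_1 = 2  ->  a_3 = 1/3
  x^2: 12 a_4 + 3 a_2 - a_0 = 0  ->  12 a_4 = -3 a_2 + a_0 = -1  ->  a_4 = -1/12
  x^3: 20 a_5 + 5 a_3 - a_1 = 0  ->  20 a_5 = -5 a_3 + a_1 = -11/3  ->  a_5 = -11/60
Truncated series: y(x) = 2 - 2 x + x^2 + (1/3) x^3 - (1/12) x^4 - (11/60) x^5 + O(x^6).

a_0 = 2; a_1 = -2; a_2 = 1; a_3 = 1/3; a_4 = -1/12; a_5 = -11/60


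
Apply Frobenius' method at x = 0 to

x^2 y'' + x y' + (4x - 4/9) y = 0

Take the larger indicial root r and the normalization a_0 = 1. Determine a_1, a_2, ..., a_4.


Write in Frobenius form y'' + (p(x)/x) y' + (q(x)/x^2) y = 0:
  p(x) = 1,  q(x) = 4x - 4/9.
Indicial equation: r(r-1) + (1) r + (-4/9) = 0 -> roots r_1 = 2/3, r_2 = -2/3.
Take r = r_1 = 2/3. Let y(x) = x^r sum_{n>=0} a_n x^n with a_0 = 1.
Substitute y = x^r sum a_n x^n and match x^{r+n}. The recurrence is
  D(n) a_n + 4 a_{n-1} = 0,  where D(n) = (r+n)(r+n-1) + (1)(r+n) + (-4/9).
  a_n = -4 / D(n) * a_{n-1}.
Since the indicial polynomial factors as (r - r_1)(r - r_2), D(n) = (r_1 + n - r_1)(r_1 + n - r_2) = n(n + 4/3).
Evaluating step by step (a_0 = 1):
  n = 1: D(1) = 1(1 + 4/3) = 7/3; numerator = -4(1) = -4; a_1 = (-4)/(7/3) = -12/7
  n = 2: D(2) = 2(2 + 4/3) = 20/3; numerator = -4(-12/7) = 48/7; a_2 = (48/7)/(20/3) = 36/35
  n = 3: D(3) = 3(3 + 4/3) = 13; numerator = -4(36/35) = -144/35; a_3 = (-144/35)/(13) = -144/455
  n = 4: D(4) = 4(4 + 4/3) = 64/3; numerator = -4(-144/455) = 576/455; a_4 = (576/455)/(64/3) = 27/455

r = 2/3; a_0 = 1; a_1 = -12/7; a_2 = 36/35; a_3 = -144/455; a_4 = 27/455


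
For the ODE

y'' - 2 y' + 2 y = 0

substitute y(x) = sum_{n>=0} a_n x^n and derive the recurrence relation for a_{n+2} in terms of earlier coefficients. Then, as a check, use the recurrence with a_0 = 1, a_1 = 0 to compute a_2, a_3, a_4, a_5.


Substitute y = sum_n a_n x^n.
y''(x) has coefficient (n+2)(n+1) a_{n+2} at x^n;
-2 y'(x) has coefficient -2 (n+1) a_{n+1} at x^n;
2 y(x) has coefficient 2 a_n at x^n.
Matching x^n: (n+2)(n+1) a_{n+2} - 2 (n+1) a_{n+1} + 2 a_n = 0.
Thus a_{n+2} = [2 (n+1) a_{n+1} - 2 a_n] / ((n+1)(n+2)).

Check with a_0 = 1, a_1 = 0 (apply the recurrence for n = 0, 1, 2, 3): a_0 = 1, a_1 = 0, a_2 = -1, a_3 = -2/3, a_4 = -1/6, a_5 = 0.

a_(n+2) = [2 (n+1) a_(n+1) - 2 a_n] / ((n+1)(n+2)); check: a_0 = 1, a_1 = 0, a_2 = -1, a_3 = -2/3, a_4 = -1/6, a_5 = 0


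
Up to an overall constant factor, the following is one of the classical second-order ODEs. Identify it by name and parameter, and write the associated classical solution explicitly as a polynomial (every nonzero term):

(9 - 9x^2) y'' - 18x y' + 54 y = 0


All three coefficients share the factor 9; dividing through by 9 gives  (1 - x^2) y'' - 2x y' + 6 y = 0.
This matches the Legendre equation (1 - x^2) y'' - 2x y' + n(n+1) y = 0 (note the -2x y' term) with n(n+1) = 6, so n = 2; the polynomial solution is P_2(x).
With y = sum_k a_k x^k, matching x^k gives (k+2)(k+1) a_{k+2} = [k(k+1) - n(n+1)] a_k = (k - 2)(k + 3) a_k. The right side vanishes at k = 2, so the series with the parity of 2 terminates at degree 2.
Standard normalization (P_n(1) = 1): leading coefficient (2n)!/(2^n (n!)^2) = 24/(4*4) = 3/2, so a_2 = 3/2. Work downward with a_k = (k+1)(k+2) a_{k+2} / ((k - 2)(k + 3)):
  a_0 = (1)(2)(3/2) / ((0 - 2)(0 + 3)) = 3/(-6) = -1/2
Hence P_2(x) = 3 x^2/2 - 1/2.

P_2(x); series = 3 x^2/2 - 1/2


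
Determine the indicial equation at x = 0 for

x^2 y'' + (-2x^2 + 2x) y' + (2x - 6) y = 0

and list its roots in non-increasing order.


Divide by x^2 to reach normal form y'' + P_1(x) y' + P_2(x) y = 0 with P_1(x) = -2 + 2/x and P_2(x) = 2/x - 6/x^2.
x = 0 is a singular point because the y'-coefficient -2 + 2/x has a pole at x = 0 and the y-coefficient 2/x - 6/x^2 has a pole at x = 0.
It is a regular singular point because x P_1(x) = p(x) = 2 - 2x and x^2 P_2(x) = q(x) = 2x - 6 are polynomials, hence analytic at x = 0.
p(0) = 2,  q(0) = -6.
Indicial equation: r(r-1) + p(0) r + q(0) = 0, i.e. r^2 + (p(0) - 1) r + q(0) = 0, i.e. r^2 + 1 r - 6 = 0.
Discriminant: (1)^2 - 4(-6) = 25, so r = (-1 ± 5)/2.
Solving: r_1 = 2, r_2 = -3.

indicial: r^2 + 1 r - 6 = 0; roots r_1 = 2, r_2 = -3


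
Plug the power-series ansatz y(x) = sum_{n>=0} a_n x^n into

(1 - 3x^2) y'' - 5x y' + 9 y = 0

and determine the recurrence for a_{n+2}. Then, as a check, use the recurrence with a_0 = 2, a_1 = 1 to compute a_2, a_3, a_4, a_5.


Substitute y = sum_n a_n x^n.
(1 - 3 x^2) y'' contributes (n+2)(n+1) a_{n+2} - 3 n(n-1) a_n at x^n.
-5 x y'(x) contributes -5 n a_n at x^n.
9 y(x) contributes 9 a_n at x^n.
Matching x^n: (n+2)(n+1) a_{n+2} + (-3 n(n-1) - 5 n + 9) a_n = 0.
Thus a_{n+2} = (3 n(n-1) + 5 n - 9) / ((n+1)(n+2)) * a_n.

Check with a_0 = 2, a_1 = 1 (apply the recurrence for n = 0, 1, 2, 3): a_0 = 2, a_1 = 1, a_2 = -9, a_3 = -2/3, a_4 = -21/4, a_5 = -4/5.

a_(n+2) = (3 n(n-1) + 5 n - 9) / ((n+1)(n+2)) * a_n; check: a_0 = 2, a_1 = 1, a_2 = -9, a_3 = -2/3, a_4 = -21/4, a_5 = -4/5


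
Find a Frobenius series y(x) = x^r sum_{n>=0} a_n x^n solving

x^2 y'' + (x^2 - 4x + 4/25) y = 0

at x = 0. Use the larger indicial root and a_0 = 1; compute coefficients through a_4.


Write in Frobenius form y'' + (p(x)/x) y' + (q(x)/x^2) y = 0:
  p(x) = 0,  q(x) = x^2 - 4x + 4/25.
Indicial equation: r(r-1) + (0) r + (4/25) = 0 -> roots r_1 = 4/5, r_2 = 1/5.
Take r = r_1 = 4/5. Let y(x) = x^r sum_{n>=0} a_n x^n with a_0 = 1.
Substitute y = x^r sum a_n x^n and match x^{r+n}. The recurrence is
  D(n) a_n - 4 a_{n-1} + 1 a_{n-2} = 0,  where D(n) = (r+n)(r+n-1) + (0)(r+n) + (4/25).
  a_n = [4 a_{n-1} - 1 a_{n-2}] / D(n).
Since the indicial polynomial factors as (r - r_1)(r - r_2), D(n) = (r_1 + n - r_1)(r_1 + n - r_2) = n(n + 3/5).
Evaluating step by step (a_0 = 1):
  n = 1: D(1) = 1(1 + 3/5) = 8/5; numerator = 4(1) = 4; a_1 = (4)/(8/5) = 5/2
  n = 2: D(2) = 2(2 + 3/5) = 26/5; numerator = 4(5/2) - 1(1) = 9; a_2 = (9)/(26/5) = 45/26
  n = 3: D(3) = 3(3 + 3/5) = 54/5; numerator = 4(45/26) - 1(5/2) = 115/26; a_3 = (115/26)/(54/5) = 575/1404
  n = 4: D(4) = 4(4 + 3/5) = 92/5; numerator = 4(575/1404) - 1(45/26) = -5/54; a_4 = (-5/54)/(92/5) = -25/4968

r = 4/5; a_0 = 1; a_1 = 5/2; a_2 = 45/26; a_3 = 575/1404; a_4 = -25/4968


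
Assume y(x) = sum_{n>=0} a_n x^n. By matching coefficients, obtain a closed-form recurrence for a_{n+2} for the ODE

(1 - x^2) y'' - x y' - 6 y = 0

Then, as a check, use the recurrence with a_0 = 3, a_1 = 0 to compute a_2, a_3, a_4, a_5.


Substitute y = sum_n a_n x^n.
(1 - 1 x^2) y'' contributes (n+2)(n+1) a_{n+2} - n(n-1) a_n at x^n.
-x y'(x) contributes -n a_n at x^n.
-6 y(x) contributes -6 a_n at x^n.
Matching x^n: (n+2)(n+1) a_{n+2} + (-n(n-1) - n - 6) a_n = 0.
Thus a_{n+2} = (n(n-1) + n + 6) / ((n+1)(n+2)) * a_n.

Check with a_0 = 3, a_1 = 0 (apply the recurrence for n = 0, 1, 2, 3): a_0 = 3, a_1 = 0, a_2 = 9, a_3 = 0, a_4 = 15/2, a_5 = 0.

a_(n+2) = (n(n-1) + n + 6) / ((n+1)(n+2)) * a_n; check: a_0 = 3, a_1 = 0, a_2 = 9, a_3 = 0, a_4 = 15/2, a_5 = 0


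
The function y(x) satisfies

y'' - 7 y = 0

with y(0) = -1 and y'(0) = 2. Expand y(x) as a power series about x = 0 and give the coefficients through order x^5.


Ansatz: y(x) = sum_{n>=0} a_n x^n, so y'(x) = sum_{n>=1} n a_n x^(n-1) and y''(x) = sum_{n>=2} n(n-1) a_n x^(n-2).
Substitute into P(x) y'' + Q(x) y' + R(x) y = 0 with P(x) = 1, Q(x) = 0, R(x) = -7, and match powers of x.
Initial conditions: a_0 = -1, a_1 = 2.
Setting the coefficient of each power of x to zero and solving order by order (substituting the coefficients already found):
  x^0: 2 a_2 - 7 a_0 = 0  ->  2 a_2 = 7 a_0 = -7  ->  a_2 = -7/2
  x^1: 6 a_3 - 7 a_1 = 0  ->  6 a_3 = 7 a_1 = 14  ->  a_3 = 7/3
  x^2: 12 a_4 - 7 a_2 = 0  ->  12 a_4 = 7 a_2 = -49/2  ->  a_4 = -49/24
  x^3: 20 a_5 - 7 a_3 = 0  ->  20 a_5 = 7 a_3 = 49/3  ->  a_5 = 49/60
Truncated series: y(x) = -1 + 2 x - (7/2) x^2 + (7/3) x^3 - (49/24) x^4 + (49/60) x^5 + O(x^6).

a_0 = -1; a_1 = 2; a_2 = -7/2; a_3 = 7/3; a_4 = -49/24; a_5 = 49/60
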